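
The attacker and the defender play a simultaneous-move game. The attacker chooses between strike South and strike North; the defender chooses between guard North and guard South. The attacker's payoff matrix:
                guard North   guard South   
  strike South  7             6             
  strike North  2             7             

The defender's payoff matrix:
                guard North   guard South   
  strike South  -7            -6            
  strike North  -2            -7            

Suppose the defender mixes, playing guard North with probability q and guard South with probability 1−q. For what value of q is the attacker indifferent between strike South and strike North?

q = 1/6

The defender's mix must leave the attacker indifferent between strike South and strike North.
  the attacker's payoff to strike South: q·7 + (1−q)·6 = q + 6
  the attacker's payoff to strike North: q·2 + (1−q)·7 = -5q + 7
  q + 6 = -5q + 7  ⇒  6q = 1  ⇒  q = 1/6.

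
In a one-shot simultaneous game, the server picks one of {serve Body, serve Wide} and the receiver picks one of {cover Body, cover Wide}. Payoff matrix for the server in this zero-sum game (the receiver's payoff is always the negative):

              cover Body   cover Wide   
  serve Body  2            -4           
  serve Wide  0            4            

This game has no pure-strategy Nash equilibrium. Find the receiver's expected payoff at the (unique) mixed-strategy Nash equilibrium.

-4/5

The server's mix must leave the receiver indifferent between cover Body and cover Wide.
  the receiver's payoff to cover Body: p·(-2) + (1−p)·0 = -2p
  the receiver's payoff to cover Wide: p·4 + (1−p)·(-4) = 8p - 4
  -2p = 8p - 4  ⇒  -10p = -4  ⇒  p = 2/5.
At equilibrium the receiver is indifferent across columns, so the receiver's payoff equals the payoff from cover Body: (2/5)·(-2) + (3/5)·0 = -4/5.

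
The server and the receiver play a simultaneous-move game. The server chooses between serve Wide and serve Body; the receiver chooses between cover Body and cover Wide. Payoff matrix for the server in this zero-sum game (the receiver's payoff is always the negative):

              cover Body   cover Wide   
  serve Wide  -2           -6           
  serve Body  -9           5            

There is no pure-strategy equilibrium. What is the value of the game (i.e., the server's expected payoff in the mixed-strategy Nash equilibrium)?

The server's indifference between serve Wide and serve Body determines the receiver's mixing probability q:
  the server's payoff to serve Wide: q·(-2) + (1−q)·(-6) = 4q - 6
  the server's payoff to serve Body: q·(-9) + (1−q)·5 = -14q + 5
  4q - 6 = -14q + 5  ⇒  18q = 11  ⇒  q = 11/18.
The value is the server's expected payoff against this mix (using serve Wide): (11/18)·(-2) + (7/18)·(-6) = -32/9.

v = -32/9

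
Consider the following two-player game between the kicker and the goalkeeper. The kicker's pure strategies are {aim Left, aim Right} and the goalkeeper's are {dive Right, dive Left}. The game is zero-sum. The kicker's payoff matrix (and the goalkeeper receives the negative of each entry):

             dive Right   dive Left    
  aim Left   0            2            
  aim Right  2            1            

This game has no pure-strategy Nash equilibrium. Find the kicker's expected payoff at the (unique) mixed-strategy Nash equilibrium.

4/3

Set the kicker's expected payoff from aim Left equal to that from aim Right:
  the kicker's payoff to aim Left: q·0 + (1−q)·2 = -2q + 2
  the kicker's payoff to aim Right: q·2 + (1−q)·1 = q + 1
  -2q + 2 = q + 1  ⇒  -3q = -1  ⇒  q = 1/3.
At equilibrium the kicker is indifferent across rows, so the kicker's payoff equals the payoff from aim Left: (1/3)·0 + (2/3)·2 = 4/3.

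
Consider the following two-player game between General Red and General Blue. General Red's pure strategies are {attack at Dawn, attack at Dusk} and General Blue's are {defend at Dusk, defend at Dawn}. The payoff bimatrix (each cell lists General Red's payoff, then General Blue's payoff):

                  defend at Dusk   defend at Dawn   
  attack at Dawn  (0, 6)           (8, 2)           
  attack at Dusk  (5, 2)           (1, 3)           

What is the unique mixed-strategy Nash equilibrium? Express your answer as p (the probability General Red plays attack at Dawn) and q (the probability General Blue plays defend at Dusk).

p = 1/5, q = 7/12

In a mixed equilibrium General Blue is indifferent between defend at Dusk and defend at Dawn; this condition fixes p.
  General Blue's payoff to defend at Dusk: p·6 + (1−p)·2 = 4p + 2
  General Blue's payoff to defend at Dawn: p·2 + (1−p)·3 = -p + 3
  4p + 2 = -p + 3  ⇒  5p = 1  ⇒  p = 1/5.
For General Red to be willing to mix, General Red must be indifferent between attack at Dawn and attack at Dusk, which pins down General Blue's mix.
  General Red's payoff to attack at Dawn: q·0 + (1−q)·8 = -8q + 8
  General Red's payoff to attack at Dusk: q·5 + (1−q)·1 = 4q + 1
  -8q + 8 = 4q + 1  ⇒  -12q = -7  ⇒  q = 7/12.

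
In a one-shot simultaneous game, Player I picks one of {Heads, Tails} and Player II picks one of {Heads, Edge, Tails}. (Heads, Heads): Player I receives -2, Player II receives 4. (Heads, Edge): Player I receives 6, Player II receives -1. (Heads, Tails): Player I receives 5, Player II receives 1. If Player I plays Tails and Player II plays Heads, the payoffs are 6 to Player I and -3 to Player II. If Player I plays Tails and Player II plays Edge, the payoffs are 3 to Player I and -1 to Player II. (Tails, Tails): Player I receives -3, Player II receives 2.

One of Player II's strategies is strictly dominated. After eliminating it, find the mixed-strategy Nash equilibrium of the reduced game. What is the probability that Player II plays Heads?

Player II's strategy Edge is strictly dominated by Tails: 1 > -1 and 2 > -1. Eliminate Edge.
In a mixed equilibrium Player I is indifferent between Heads and Tails; this condition fixes q.
  Player I's payoff from Heads: q·(-2) + (1−q)·5 = -7q + 5
  Player I's payoff from Tails: q·6 + (1−q)·(-3) = 9q - 3
  -7q + 5 = 9q - 3  ⇒  -16q = -8  ⇒  q = 1/2.

q = 1/2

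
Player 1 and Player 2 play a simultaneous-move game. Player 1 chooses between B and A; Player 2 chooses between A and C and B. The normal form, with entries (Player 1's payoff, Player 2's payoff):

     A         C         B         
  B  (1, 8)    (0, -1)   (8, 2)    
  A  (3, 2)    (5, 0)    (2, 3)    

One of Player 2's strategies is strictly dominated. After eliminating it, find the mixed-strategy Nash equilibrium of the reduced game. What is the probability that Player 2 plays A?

q = 3/4

Player 2's strategy C is strictly dominated by B: 2 > -1 and 3 > 0. Eliminate C.
Player 1's indifference between B and A determines Player 2's mixing probability q:
  Player 1's expected payoff from B: q·1 + (1−q)·8 = -7q + 8
  Player 1's expected payoff from A: q·3 + (1−q)·2 = q + 2
  -7q + 8 = q + 2  ⇒  -8q = -6  ⇒  q = 3/4.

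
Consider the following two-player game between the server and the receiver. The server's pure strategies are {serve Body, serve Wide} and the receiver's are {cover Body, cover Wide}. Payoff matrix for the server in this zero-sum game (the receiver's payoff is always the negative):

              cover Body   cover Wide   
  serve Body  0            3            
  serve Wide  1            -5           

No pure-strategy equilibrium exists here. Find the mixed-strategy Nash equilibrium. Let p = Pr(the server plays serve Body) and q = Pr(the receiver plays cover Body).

p = 2/3, q = 8/9

Set the receiver's expected payoff from cover Body equal to that from cover Wide:
  the receiver's payoff to cover Body: p·0 + (1−p)·(-1) = p - 1
  the receiver's payoff to cover Wide: p·(-3) + (1−p)·5 = -8p + 5
  p - 1 = -8p + 5  ⇒  9p = 6  ⇒  p = 2/3.
The receiver's mix must leave the server indifferent between serve Body and serve Wide.
  the server's expected payoff from serve Body: q·0 + (1−q)·3 = -3q + 3
  the server's expected payoff from serve Wide: q·1 + (1−q)·(-5) = 6q - 5
  -3q + 3 = 6q - 5  ⇒  -9q = -8  ⇒  q = 8/9.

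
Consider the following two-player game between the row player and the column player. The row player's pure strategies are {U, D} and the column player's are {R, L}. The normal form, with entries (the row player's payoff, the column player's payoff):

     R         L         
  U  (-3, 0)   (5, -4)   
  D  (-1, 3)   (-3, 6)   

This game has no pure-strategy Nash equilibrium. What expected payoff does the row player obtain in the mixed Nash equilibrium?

-7/5

In a mixed equilibrium the row player is indifferent between U and D; this condition fixes q.
  the row player's expected payoff from U: q·(-3) + (1−q)·5 = -8q + 5
  the row player's expected payoff from D: q·(-1) + (1−q)·(-3) = 2q - 3
  -8q + 5 = 2q - 3  ⇒  -10q = -8  ⇒  q = 4/5.
At equilibrium the row player is indifferent across rows, so the row player's payoff equals the payoff from U: (4/5)·(-3) + (1/5)·5 = -7/5.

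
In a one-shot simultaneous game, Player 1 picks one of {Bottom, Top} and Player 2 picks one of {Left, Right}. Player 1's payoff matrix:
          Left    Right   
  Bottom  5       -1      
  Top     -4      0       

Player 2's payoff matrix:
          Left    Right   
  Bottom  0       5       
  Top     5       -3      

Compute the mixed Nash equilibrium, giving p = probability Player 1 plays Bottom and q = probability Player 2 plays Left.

p = 8/13, q = 1/10

In a mixed equilibrium Player 2 is indifferent between Left and Right; this condition fixes p.
  Player 2's payoff to Left: p·0 + (1−p)·5 = -5p + 5
  Player 2's payoff to Right: p·5 + (1−p)·(-3) = 8p - 3
  -5p + 5 = 8p - 3  ⇒  -13p = -8  ⇒  p = 8/13.
For Player 1 to be willing to mix, Player 1 must be indifferent between Bottom and Top, which pins down Player 2's mix.
  Player 1's payoff to Bottom: q·5 + (1−q)·(-1) = 6q - 1
  Player 1's payoff to Top: q·(-4) + (1−q)·0 = -4q
  6q - 1 = -4q  ⇒  10q = 1  ⇒  q = 1/10.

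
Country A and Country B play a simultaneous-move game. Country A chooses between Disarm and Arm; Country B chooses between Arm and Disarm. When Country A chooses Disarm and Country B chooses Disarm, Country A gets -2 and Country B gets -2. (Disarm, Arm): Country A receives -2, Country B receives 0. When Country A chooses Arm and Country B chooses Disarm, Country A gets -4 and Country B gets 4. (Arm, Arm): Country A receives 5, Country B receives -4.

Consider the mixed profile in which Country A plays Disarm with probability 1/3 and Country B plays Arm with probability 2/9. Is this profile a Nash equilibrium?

Given Country A's mix p = 1/3, Country B's payoff from Arm is -8/3 but from Disarm is 2. Country B strictly prefers Disarm, so Country B would not mix.
So the proposed profile is not a Nash equilibrium.

No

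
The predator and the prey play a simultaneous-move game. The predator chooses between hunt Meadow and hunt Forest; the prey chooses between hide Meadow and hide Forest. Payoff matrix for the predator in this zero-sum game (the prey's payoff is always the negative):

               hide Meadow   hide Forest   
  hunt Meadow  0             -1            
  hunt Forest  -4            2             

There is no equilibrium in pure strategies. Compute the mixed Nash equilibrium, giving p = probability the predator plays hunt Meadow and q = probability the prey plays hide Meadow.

Set the prey's expected payoff from hide Meadow equal to that from hide Forest:
  the prey's payoff from hide Meadow: p·0 + (1−p)·4 = -4p + 4
  the prey's payoff from hide Forest: p·1 + (1−p)·(-2) = 3p - 2
  -4p + 4 = 3p - 2  ⇒  -7p = -6  ⇒  p = 6/7.
In a mixed equilibrium the predator is indifferent between hunt Meadow and hunt Forest; this condition fixes q.
  the predator's expected payoff from hunt Meadow: q·0 + (1−q)·(-1) = q - 1
  the predator's expected payoff from hunt Forest: q·(-4) + (1−q)·2 = -6q + 2
  q - 1 = -6q + 2  ⇒  7q = 3  ⇒  q = 3/7.

p = 6/7, q = 3/7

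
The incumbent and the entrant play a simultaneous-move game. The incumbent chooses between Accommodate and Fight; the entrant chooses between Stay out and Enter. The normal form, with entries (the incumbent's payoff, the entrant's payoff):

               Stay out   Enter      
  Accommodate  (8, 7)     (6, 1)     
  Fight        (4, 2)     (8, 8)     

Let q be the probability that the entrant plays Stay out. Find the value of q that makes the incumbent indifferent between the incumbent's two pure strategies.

In a mixed equilibrium the incumbent is indifferent between Accommodate and Fight; this condition fixes q.
  the incumbent's payoff from Accommodate: q·8 + (1−q)·6 = 2q + 6
  the incumbent's payoff from Fight: q·4 + (1−q)·8 = -4q + 8
  2q + 6 = -4q + 8  ⇒  6q = 2  ⇒  q = 1/3.

q = 1/3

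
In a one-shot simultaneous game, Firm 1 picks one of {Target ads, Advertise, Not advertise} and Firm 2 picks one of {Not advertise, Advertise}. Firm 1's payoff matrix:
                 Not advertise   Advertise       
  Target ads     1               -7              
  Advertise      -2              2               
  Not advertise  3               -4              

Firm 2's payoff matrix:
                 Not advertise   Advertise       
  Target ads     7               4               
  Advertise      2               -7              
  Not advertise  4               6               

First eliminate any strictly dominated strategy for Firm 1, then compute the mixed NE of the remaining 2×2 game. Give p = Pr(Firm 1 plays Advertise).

Firm 1's strategy Target ads is strictly dominated by Not advertise: 3 > 1 and -4 > -7. Eliminate Target ads.
For Firm 2 to be willing to mix, Firm 2 must be indifferent between Not advertise and Advertise, which pins down Firm 1's mix.
  Firm 2's payoff to Not advertise: p·2 + (1−p)·4 = -2p + 4
  Firm 2's payoff to Advertise: p·(-7) + (1−p)·6 = -13p + 6
  -2p + 4 = -13p + 6  ⇒  11p = 2  ⇒  p = 2/11.

p = 2/11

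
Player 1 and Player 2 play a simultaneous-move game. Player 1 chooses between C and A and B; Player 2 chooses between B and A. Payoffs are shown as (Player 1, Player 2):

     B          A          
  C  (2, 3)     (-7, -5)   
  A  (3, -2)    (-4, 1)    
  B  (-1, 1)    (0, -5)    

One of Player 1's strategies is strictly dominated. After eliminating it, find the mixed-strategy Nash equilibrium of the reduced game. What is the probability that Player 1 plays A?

Player 1's strategy C is strictly dominated by A: 3 > 2 and -4 > -7. Eliminate C.
In a mixed equilibrium Player 2 is indifferent between B and A; this condition fixes p.
  Player 2's payoff to B: p·(-2) + (1−p)·1 = -3p + 1
  Player 2's payoff to A: p·1 + (1−p)·(-5) = 6p - 5
  -3p + 1 = 6p - 5  ⇒  -9p = -6  ⇒  p = 2/3.

p = 2/3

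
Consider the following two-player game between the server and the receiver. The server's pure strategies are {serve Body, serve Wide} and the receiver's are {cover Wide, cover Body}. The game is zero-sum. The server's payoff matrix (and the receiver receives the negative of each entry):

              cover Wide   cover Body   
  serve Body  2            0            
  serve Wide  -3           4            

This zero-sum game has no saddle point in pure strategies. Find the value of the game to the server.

v = 8/9

The server's indifference between serve Body and serve Wide determines the receiver's mixing probability q:
  the server's payoff from serve Body: q·2 + (1−q)·0 = 2q
  the server's payoff from serve Wide: q·(-3) + (1−q)·4 = -7q + 4
  2q = -7q + 4  ⇒  9q = 4  ⇒  q = 4/9.
The value is the server's expected payoff against this mix (using serve Body): (4/9)·2 + (5/9)·0 = 8/9.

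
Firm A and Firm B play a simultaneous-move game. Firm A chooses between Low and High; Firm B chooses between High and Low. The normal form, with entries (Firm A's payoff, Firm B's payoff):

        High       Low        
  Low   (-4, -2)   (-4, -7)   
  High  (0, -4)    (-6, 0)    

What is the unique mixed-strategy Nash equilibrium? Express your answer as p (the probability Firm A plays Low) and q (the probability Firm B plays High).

Firm A's mix must leave Firm B indifferent between High and Low.
  Firm B's expected payoff from High: p·(-2) + (1−p)·(-4) = 2p - 4
  Firm B's expected payoff from Low: p·(-7) + (1−p)·0 = -7p
  2p - 4 = -7p  ⇒  9p = 4  ⇒  p = 4/9.
In a mixed equilibrium Firm A is indifferent between Low and High; this condition fixes q.
  Firm A's payoff from Low: q·(-4) + (1−q)·(-4) = -4
  Firm A's payoff from High: q·0 + (1−q)·(-6) = 6q - 6
  -4 = 6q - 6  ⇒  -6q = -2  ⇒  q = 1/3.

p = 4/9, q = 1/3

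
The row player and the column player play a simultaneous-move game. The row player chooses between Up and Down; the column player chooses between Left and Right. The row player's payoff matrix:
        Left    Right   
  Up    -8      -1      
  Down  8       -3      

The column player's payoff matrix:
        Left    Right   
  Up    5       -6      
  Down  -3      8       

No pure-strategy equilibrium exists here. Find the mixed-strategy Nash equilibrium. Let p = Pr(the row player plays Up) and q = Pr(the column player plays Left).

p = 1/2, q = 1/9

In a mixed equilibrium the column player is indifferent between Left and Right; this condition fixes p.
  the column player's payoff from Left: p·5 + (1−p)·(-3) = 8p - 3
  the column player's payoff from Right: p·(-6) + (1−p)·8 = -14p + 8
  8p - 3 = -14p + 8  ⇒  22p = 11  ⇒  p = 1/2.
Set the row player's expected payoff from Up equal to that from Down:
  the row player's payoff from Up: q·(-8) + (1−q)·(-1) = -7q - 1
  the row player's payoff from Down: q·8 + (1−q)·(-3) = 11q - 3
  -7q - 1 = 11q - 3  ⇒  -18q = -2  ⇒  q = 1/9.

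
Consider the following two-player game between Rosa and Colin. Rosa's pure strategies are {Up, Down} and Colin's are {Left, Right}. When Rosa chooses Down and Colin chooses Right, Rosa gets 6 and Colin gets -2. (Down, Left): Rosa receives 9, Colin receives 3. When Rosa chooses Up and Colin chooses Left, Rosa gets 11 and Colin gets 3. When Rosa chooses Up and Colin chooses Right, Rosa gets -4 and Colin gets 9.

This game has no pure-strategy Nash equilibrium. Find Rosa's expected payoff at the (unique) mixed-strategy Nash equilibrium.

Colin's mix must leave Rosa indifferent between Up and Down.
  Rosa's expected payoff from Up: q·11 + (1−q)·(-4) = 15q - 4
  Rosa's expected payoff from Down: q·9 + (1−q)·6 = 3q + 6
  15q - 4 = 3q + 6  ⇒  12q = 10  ⇒  q = 5/6.
At equilibrium Rosa is indifferent across rows, so Rosa's payoff equals the payoff from Up: (5/6)·11 + (1/6)·(-4) = 17/2.

17/2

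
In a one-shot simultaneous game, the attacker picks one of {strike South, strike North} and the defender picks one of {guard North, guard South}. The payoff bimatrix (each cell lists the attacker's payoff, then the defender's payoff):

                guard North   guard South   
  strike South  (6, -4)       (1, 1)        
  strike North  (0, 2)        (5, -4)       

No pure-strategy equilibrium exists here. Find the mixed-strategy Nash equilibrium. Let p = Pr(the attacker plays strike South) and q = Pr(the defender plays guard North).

p = 6/11, q = 2/5

Set the defender's expected payoff from guard North equal to that from guard South:
  the defender's payoff to guard North: p·(-4) + (1−p)·2 = -6p + 2
  the defender's payoff to guard South: p·1 + (1−p)·(-4) = 5p - 4
  -6p + 2 = 5p - 4  ⇒  -11p = -6  ⇒  p = 6/11.
For the attacker to be willing to mix, the attacker must be indifferent between strike South and strike North, which pins down the defender's mix.
  the attacker's payoff to strike South: q·6 + (1−q)·1 = 5q + 1
  the attacker's payoff to strike North: q·0 + (1−q)·5 = -5q + 5
  5q + 1 = -5q + 5  ⇒  10q = 4  ⇒  q = 2/5.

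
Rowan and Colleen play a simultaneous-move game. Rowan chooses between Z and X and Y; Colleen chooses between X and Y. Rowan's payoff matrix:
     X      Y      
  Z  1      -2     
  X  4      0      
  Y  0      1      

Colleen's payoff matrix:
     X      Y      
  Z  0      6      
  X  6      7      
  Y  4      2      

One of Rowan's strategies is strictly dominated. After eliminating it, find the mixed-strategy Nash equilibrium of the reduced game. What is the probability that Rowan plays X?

p = 2/3

Rowan's strategy Z is strictly dominated by X: 4 > 1 and 0 > -2. Eliminate Z.
Set Colleen's expected payoff from X equal to that from Y:
  Colleen's payoff from X: p·6 + (1−p)·4 = 2p + 4
  Colleen's payoff from Y: p·7 + (1−p)·2 = 5p + 2
  2p + 4 = 5p + 2  ⇒  -3p = -2  ⇒  p = 2/3.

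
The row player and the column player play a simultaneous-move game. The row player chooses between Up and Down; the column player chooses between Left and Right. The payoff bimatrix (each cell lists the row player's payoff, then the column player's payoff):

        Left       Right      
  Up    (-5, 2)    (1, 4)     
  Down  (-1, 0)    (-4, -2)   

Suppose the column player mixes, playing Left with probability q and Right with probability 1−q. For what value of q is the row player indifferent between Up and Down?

For the row player to be willing to mix, the row player must be indifferent between Up and Down, which pins down the column player's mix.
  the row player's payoff from Up: q·(-5) + (1−q)·1 = -6q + 1
  the row player's payoff from Down: q·(-1) + (1−q)·(-4) = 3q - 4
  -6q + 1 = 3q - 4  ⇒  -9q = -5  ⇒  q = 5/9.

q = 5/9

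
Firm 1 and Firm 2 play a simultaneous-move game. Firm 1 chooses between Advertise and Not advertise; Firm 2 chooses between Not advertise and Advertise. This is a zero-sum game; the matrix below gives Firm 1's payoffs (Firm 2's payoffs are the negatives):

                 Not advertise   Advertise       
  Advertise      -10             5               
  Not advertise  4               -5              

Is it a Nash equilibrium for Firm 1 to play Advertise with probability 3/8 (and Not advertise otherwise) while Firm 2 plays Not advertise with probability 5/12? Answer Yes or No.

Check Firm 2's indifference given Firm 1's mix p = 3/8:
  payoff from Not advertise = 5/4; payoff from Advertise = 5/4 — equal.
Check Firm 1's indifference given Firm 2's mix q = 5/12:
  payoff from Advertise = -5/4; payoff from Not advertise = -5/4 — equal.
Both players are indifferent, so neither can profitably deviate.

Yes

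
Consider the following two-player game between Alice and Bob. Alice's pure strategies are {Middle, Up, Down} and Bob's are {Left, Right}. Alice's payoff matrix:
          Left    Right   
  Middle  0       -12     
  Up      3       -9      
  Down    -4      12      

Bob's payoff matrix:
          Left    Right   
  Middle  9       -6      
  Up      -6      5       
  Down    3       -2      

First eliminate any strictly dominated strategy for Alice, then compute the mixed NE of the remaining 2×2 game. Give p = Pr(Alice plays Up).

p = 5/16

Alice's strategy Middle is strictly dominated by Up: 3 > 0 and -9 > -12. Eliminate Middle.
In a mixed equilibrium Bob is indifferent between Left and Right; this condition fixes p.
  Bob's payoff from Left: p·(-6) + (1−p)·3 = -9p + 3
  Bob's payoff from Right: p·5 + (1−p)·(-2) = 7p - 2
  -9p + 3 = 7p - 2  ⇒  -16p = -5  ⇒  p = 5/16.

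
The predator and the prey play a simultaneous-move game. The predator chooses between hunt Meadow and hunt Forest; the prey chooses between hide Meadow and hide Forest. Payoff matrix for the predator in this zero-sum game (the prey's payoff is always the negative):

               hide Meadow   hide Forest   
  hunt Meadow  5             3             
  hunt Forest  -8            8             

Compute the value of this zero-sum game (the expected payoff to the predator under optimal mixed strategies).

v = 32/9

Set the predator's expected payoff from hunt Meadow equal to that from hunt Forest:
  the predator's payoff to hunt Meadow: q·5 + (1−q)·3 = 2q + 3
  the predator's payoff to hunt Forest: q·(-8) + (1−q)·8 = -16q + 8
  2q + 3 = -16q + 8  ⇒  18q = 5  ⇒  q = 5/18.
The value is the predator's expected payoff against this mix (using hunt Meadow): (5/18)·5 + (13/18)·3 = 32/9.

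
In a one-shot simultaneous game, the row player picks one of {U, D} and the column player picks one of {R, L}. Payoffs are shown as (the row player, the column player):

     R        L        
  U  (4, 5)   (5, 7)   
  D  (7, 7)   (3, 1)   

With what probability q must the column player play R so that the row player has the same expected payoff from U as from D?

The row player's indifference between U and D determines the column player's mixing probability q:
  the row player's expected payoff from U: q·4 + (1−q)·5 = -q + 5
  the row player's expected payoff from D: q·7 + (1−q)·3 = 4q + 3
  -q + 5 = 4q + 3  ⇒  -5q = -2  ⇒  q = 2/5.

q = 2/5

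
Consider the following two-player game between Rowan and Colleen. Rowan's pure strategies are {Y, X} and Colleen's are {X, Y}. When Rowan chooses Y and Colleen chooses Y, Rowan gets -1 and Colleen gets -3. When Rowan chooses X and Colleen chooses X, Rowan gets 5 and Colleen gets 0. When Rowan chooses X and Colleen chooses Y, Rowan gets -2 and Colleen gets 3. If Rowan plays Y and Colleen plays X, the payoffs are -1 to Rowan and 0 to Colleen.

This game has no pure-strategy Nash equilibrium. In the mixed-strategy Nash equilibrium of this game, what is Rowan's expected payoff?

-1

Rowan's indifference between Y and X determines Colleen's mixing probability q:
  Rowan's expected payoff from Y: q·(-1) + (1−q)·(-1) = -1
  Rowan's expected payoff from X: q·5 + (1−q)·(-2) = 7q - 2
  -1 = 7q - 2  ⇒  -7q = -1  ⇒  q = 1/7.
At equilibrium Rowan is indifferent across rows, so Rowan's payoff equals the payoff from Y: (1/7)·(-1) + (6/7)·(-1) = -1.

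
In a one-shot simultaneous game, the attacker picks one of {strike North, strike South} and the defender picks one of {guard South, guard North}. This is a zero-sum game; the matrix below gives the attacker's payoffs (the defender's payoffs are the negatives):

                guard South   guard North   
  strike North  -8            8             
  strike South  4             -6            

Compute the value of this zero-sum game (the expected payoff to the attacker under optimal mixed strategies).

Set the attacker's expected payoff from strike North equal to that from strike South:
  the attacker's payoff from strike North: q·(-8) + (1−q)·8 = -16q + 8
  the attacker's payoff from strike South: q·4 + (1−q)·(-6) = 10q - 6
  -16q + 8 = 10q - 6  ⇒  -26q = -14  ⇒  q = 7/13.
The value is the attacker's expected payoff against this mix (using strike North): (7/13)·(-8) + (6/13)·8 = -8/13.

v = -8/13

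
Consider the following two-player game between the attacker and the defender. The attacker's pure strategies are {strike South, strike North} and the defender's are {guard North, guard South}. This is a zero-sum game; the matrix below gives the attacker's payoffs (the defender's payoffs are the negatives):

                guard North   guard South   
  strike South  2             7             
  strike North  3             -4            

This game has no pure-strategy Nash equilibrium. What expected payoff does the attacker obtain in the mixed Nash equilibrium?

Set the attacker's expected payoff from strike South equal to that from strike North:
  the attacker's payoff to strike South: q·2 + (1−q)·7 = -5q + 7
  the attacker's payoff to strike North: q·3 + (1−q)·(-4) = 7q - 4
  -5q + 7 = 7q - 4  ⇒  -12q = -11  ⇒  q = 11/12.
At equilibrium the attacker is indifferent across rows, so the attacker's payoff equals the payoff from strike South: (11/12)·2 + (1/12)·7 = 29/12.

29/12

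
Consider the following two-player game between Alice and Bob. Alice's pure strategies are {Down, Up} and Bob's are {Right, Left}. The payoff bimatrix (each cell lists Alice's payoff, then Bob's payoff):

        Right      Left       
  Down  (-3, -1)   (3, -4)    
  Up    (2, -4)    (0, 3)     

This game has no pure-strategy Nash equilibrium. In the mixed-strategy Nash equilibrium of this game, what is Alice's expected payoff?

3/4

For Alice to be willing to mix, Alice must be indifferent between Down and Up, which pins down Bob's mix.
  Alice's payoff to Down: q·(-3) + (1−q)·3 = -6q + 3
  Alice's payoff to Up: q·2 + (1−q)·0 = 2q
  -6q + 3 = 2q  ⇒  -8q = -3  ⇒  q = 3/8.
At equilibrium Alice is indifferent across rows, so Alice's payoff equals the payoff from Down: (3/8)·(-3) + (5/8)·3 = 3/4.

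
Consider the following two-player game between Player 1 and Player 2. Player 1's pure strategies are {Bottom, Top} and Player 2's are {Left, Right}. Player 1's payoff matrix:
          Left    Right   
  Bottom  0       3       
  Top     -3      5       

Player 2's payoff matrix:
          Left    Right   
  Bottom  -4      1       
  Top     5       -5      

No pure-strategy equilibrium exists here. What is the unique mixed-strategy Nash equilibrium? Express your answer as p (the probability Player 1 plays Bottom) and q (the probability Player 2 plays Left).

p = 2/3, q = 2/5

Player 2's indifference between Left and Right determines Player 1's mixing probability p:
  Player 2's payoff from Left: p·(-4) + (1−p)·5 = -9p + 5
  Player 2's payoff from Right: p·1 + (1−p)·(-5) = 6p - 5
  -9p + 5 = 6p - 5  ⇒  -15p = -10  ⇒  p = 2/3.
Set Player 1's expected payoff from Bottom equal to that from Top:
  Player 1's expected payoff from Bottom: q·0 + (1−q)·3 = -3q + 3
  Player 1's expected payoff from Top: q·(-3) + (1−q)·5 = -8q + 5
  -3q + 3 = -8q + 5  ⇒  5q = 2  ⇒  q = 2/5.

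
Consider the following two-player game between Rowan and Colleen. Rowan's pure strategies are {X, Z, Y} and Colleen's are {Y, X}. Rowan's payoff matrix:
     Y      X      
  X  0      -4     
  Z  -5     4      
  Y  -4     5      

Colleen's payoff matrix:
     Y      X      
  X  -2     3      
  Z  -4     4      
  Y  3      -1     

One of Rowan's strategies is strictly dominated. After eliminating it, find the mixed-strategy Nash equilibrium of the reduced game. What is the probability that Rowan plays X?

Rowan's strategy Z is strictly dominated by Y: -4 > -5 and 5 > 4. Eliminate Z.
For Colleen to be willing to mix, Colleen must be indifferent between Y and X, which pins down Rowan's mix.
  Colleen's payoff to Y: p·(-2) + (1−p)·3 = -5p + 3
  Colleen's payoff to X: p·3 + (1−p)·(-1) = 4p - 1
  -5p + 3 = 4p - 1  ⇒  -9p = -4  ⇒  p = 4/9.

p = 4/9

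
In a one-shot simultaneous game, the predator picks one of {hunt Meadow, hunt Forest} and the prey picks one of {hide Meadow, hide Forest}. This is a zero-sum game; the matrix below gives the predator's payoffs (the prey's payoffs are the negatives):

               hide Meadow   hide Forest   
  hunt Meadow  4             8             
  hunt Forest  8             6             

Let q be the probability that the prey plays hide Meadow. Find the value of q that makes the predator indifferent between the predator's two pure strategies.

Set the predator's expected payoff from hunt Meadow equal to that from hunt Forest:
  the predator's payoff to hunt Meadow: q·4 + (1−q)·8 = -4q + 8
  the predator's payoff to hunt Forest: q·8 + (1−q)·6 = 2q + 6
  -4q + 8 = 2q + 6  ⇒  -6q = -2  ⇒  q = 1/3.

q = 1/3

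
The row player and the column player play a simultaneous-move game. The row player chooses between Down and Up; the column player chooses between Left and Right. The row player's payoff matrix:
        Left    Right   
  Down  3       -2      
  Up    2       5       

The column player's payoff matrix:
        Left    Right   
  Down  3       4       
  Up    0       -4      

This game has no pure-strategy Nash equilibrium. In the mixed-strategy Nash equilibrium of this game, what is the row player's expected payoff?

The column player's mix must leave the row player indifferent between Down and Up.
  the row player's payoff from Down: q·3 + (1−q)·(-2) = 5q - 2
  the row player's payoff from Up: q·2 + (1−q)·5 = -3q + 5
  5q - 2 = -3q + 5  ⇒  8q = 7  ⇒  q = 7/8.
At equilibrium the row player is indifferent across rows, so the row player's payoff equals the payoff from Down: (7/8)·3 + (1/8)·(-2) = 19/8.

19/8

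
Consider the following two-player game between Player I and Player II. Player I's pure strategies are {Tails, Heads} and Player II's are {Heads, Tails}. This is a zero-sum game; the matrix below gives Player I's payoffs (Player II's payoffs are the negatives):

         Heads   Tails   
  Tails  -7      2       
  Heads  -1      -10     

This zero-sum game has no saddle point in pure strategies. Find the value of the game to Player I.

v = -4

For Player I to be willing to mix, Player I must be indifferent between Tails and Heads, which pins down Player II's mix.
  Player I's payoff from Tails: q·(-7) + (1−q)·2 = -9q + 2
  Player I's payoff from Heads: q·(-1) + (1−q)·(-10) = 9q - 10
  -9q + 2 = 9q - 10  ⇒  -18q = -12  ⇒  q = 2/3.
The value is Player I's expected payoff against this mix (using Tails): (2/3)·(-7) + (1/3)·2 = -4.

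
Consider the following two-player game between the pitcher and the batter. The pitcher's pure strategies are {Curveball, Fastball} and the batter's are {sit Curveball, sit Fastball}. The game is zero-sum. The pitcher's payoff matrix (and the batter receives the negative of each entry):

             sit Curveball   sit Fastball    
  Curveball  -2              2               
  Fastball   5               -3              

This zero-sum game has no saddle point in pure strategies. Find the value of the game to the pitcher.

v = 1/3

In a mixed equilibrium the pitcher is indifferent between Curveball and Fastball; this condition fixes q.
  the pitcher's payoff to Curveball: q·(-2) + (1−q)·2 = -4q + 2
  the pitcher's payoff to Fastball: q·5 + (1−q)·(-3) = 8q - 3
  -4q + 2 = 8q - 3  ⇒  -12q = -5  ⇒  q = 5/12.
The value is the pitcher's expected payoff against this mix (using Curveball): (5/12)·(-2) + (7/12)·2 = 1/3.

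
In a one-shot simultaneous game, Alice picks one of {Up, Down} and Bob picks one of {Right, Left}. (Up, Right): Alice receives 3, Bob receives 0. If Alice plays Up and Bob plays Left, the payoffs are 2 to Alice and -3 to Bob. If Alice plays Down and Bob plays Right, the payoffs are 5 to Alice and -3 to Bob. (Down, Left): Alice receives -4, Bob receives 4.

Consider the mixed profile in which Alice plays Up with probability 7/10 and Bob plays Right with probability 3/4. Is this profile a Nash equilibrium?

Yes

Check Bob's indifference given Alice's mix p = 7/10:
  payoff from Right = -9/10; payoff from Left = -9/10 — equal.
Check Alice's indifference given Bob's mix q = 3/4:
  payoff from Up = 11/4; payoff from Down = 11/4 — equal.
Both players are indifferent, so neither can profitably deviate.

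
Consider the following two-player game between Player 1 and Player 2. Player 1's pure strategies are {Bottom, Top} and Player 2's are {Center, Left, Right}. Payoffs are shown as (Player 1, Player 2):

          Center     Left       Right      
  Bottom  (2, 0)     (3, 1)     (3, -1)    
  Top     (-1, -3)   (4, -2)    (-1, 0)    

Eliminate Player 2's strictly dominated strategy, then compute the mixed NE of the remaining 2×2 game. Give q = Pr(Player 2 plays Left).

q = 4/5

Player 2's strategy Center is strictly dominated by Left: 1 > 0 and -2 > -3. Eliminate Center.
For Player 1 to be willing to mix, Player 1 must be indifferent between Bottom and Top, which pins down Player 2's mix.
  Player 1's payoff to Bottom: q·3 + (1−q)·3 = 3
  Player 1's payoff to Top: q·4 + (1−q)·(-1) = 5q - 1
  3 = 5q - 1  ⇒  -5q = -4  ⇒  q = 4/5.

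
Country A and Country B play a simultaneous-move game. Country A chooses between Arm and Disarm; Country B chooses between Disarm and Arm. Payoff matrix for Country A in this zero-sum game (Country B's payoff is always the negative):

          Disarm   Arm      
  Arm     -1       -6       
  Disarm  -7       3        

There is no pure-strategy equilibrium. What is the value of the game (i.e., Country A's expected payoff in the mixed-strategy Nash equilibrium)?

In a mixed equilibrium Country A is indifferent between Arm and Disarm; this condition fixes q.
  Country A's payoff to Arm: q·(-1) + (1−q)·(-6) = 5q - 6
  Country A's payoff to Disarm: q·(-7) + (1−q)·3 = -10q + 3
  5q - 6 = -10q + 3  ⇒  15q = 9  ⇒  q = 3/5.
The value is Country A's expected payoff against this mix (using Arm): (3/5)·(-1) + (2/5)·(-6) = -3.

v = -3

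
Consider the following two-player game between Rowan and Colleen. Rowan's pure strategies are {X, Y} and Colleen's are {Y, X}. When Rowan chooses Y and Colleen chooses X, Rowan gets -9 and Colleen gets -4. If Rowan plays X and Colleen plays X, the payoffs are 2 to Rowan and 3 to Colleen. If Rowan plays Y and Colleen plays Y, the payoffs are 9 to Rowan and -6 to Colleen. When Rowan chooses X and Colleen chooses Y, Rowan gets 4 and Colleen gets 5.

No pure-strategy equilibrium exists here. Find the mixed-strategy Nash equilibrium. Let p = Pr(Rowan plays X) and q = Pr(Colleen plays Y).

p = 1/2, q = 11/16

Colleen's indifference between Y and X determines Rowan's mixing probability p:
  Colleen's payoff to Y: p·5 + (1−p)·(-6) = 11p - 6
  Colleen's payoff to X: p·3 + (1−p)·(-4) = 7p - 4
  11p - 6 = 7p - 4  ⇒  4p = 2  ⇒  p = 1/2.
For Rowan to be willing to mix, Rowan must be indifferent between X and Y, which pins down Colleen's mix.
  Rowan's payoff to X: q·4 + (1−q)·2 = 2q + 2
  Rowan's payoff to Y: q·9 + (1−q)·(-9) = 18q - 9
  2q + 2 = 18q - 9  ⇒  -16q = -11  ⇒  q = 11/16.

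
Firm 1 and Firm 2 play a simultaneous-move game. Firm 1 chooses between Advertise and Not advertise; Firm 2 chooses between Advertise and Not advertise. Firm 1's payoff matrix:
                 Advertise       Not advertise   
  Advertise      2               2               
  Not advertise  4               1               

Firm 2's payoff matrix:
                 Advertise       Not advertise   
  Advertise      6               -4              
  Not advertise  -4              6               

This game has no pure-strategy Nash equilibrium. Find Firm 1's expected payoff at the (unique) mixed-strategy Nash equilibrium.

2

Firm 2's mix must leave Firm 1 indifferent between Advertise and Not advertise.
  Firm 1's payoff to Advertise: q·2 + (1−q)·2 = 2
  Firm 1's payoff to Not advertise: q·4 + (1−q)·1 = 3q + 1
  2 = 3q + 1  ⇒  -3q = -1  ⇒  q = 1/3.
At equilibrium Firm 1 is indifferent across rows, so Firm 1's payoff equals the payoff from Advertise: (1/3)·2 + (2/3)·2 = 2.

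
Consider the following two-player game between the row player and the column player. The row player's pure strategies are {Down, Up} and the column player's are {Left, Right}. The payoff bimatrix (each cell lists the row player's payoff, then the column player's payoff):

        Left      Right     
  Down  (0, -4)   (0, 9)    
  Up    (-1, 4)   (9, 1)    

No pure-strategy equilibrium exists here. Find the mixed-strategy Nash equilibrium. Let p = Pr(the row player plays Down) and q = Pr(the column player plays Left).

The row player's mix must leave the column player indifferent between Left and Right.
  the column player's expected payoff from Left: p·(-4) + (1−p)·4 = -8p + 4
  the column player's expected payoff from Right: p·9 + (1−p)·1 = 8p + 1
  -8p + 4 = 8p + 1  ⇒  -16p = -3  ⇒  p = 3/16.
The column player's mix must leave the row player indifferent between Down and Up.
  the row player's payoff from Down: q·0 + (1−q)·0 = 0
  the row player's payoff from Up: q·(-1) + (1−q)·9 = -10q + 9
  0 = -10q + 9  ⇒  10q = 9  ⇒  q = 9/10.

p = 3/16, q = 9/10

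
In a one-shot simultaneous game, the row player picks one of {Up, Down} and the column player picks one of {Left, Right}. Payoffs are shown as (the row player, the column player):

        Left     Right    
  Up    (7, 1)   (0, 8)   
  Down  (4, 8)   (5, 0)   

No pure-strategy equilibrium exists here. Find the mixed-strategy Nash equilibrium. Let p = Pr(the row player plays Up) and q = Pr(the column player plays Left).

Set the column player's expected payoff from Left equal to that from Right:
  the column player's payoff to Left: p·1 + (1−p)·8 = -7p + 8
  the column player's payoff to Right: p·8 + (1−p)·0 = 8p
  -7p + 8 = 8p  ⇒  -15p = -8  ⇒  p = 8/15.
In a mixed equilibrium the row player is indifferent between Up and Down; this condition fixes q.
  the row player's expected payoff from Up: q·7 + (1−q)·0 = 7q
  the row player's expected payoff from Down: q·4 + (1−q)·5 = -q + 5
  7q = -q + 5  ⇒  8q = 5  ⇒  q = 5/8.

p = 8/15, q = 5/8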